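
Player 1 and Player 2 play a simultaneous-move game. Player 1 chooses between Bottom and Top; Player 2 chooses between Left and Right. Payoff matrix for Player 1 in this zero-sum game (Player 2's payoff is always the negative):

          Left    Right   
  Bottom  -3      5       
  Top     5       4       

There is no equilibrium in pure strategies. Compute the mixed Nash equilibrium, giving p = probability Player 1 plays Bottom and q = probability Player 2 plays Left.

p = 1/9, q = 1/9

Player 2's indifference between Left and Right determines Player 1's mixing probability p:
  Player 2's expected payoff from Left: p·3 + (1−p)·(-5) = 8p - 5
  Player 2's expected payoff from Right: p·(-5) + (1−p)·(-4) = -p - 4
  8p - 5 = -p - 4  ⇒  9p = 1  ⇒  p = 1/9.
For Player 1 to be willing to mix, Player 1 must be indifferent between Bottom and Top, which pins down Player 2's mix.
  Player 1's payoff to Bottom: q·(-3) + (1−q)·5 = -8q + 5
  Player 1's payoff to Top: q·5 + (1−q)·4 = q + 4
  -8q + 5 = q + 4  ⇒  -9q = -1  ⇒  q = 1/9.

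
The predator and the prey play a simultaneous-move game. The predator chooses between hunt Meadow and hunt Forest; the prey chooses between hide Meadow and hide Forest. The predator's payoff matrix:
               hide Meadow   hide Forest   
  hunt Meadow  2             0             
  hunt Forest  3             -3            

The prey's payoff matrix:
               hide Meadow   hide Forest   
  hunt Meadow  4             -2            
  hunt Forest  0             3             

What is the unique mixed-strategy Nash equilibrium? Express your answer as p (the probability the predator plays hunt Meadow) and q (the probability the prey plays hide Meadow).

The predator's mix must leave the prey indifferent between hide Meadow and hide Forest.
  the prey's expected payoff from hide Meadow: p·4 + (1−p)·0 = 4p
  the prey's expected payoff from hide Forest: p·(-2) + (1−p)·3 = -5p + 3
  4p = -5p + 3  ⇒  9p = 3  ⇒  p = 1/3.
Set the predator's expected payoff from hunt Meadow equal to that from hunt Forest:
  the predator's expected payoff from hunt Meadow: q·2 + (1−q)·0 = 2q
  the predator's expected payoff from hunt Forest: q·3 + (1−q)·(-3) = 6q - 3
  2q = 6q - 3  ⇒  -4q = -3  ⇒  q = 3/4.

p = 1/3, q = 3/4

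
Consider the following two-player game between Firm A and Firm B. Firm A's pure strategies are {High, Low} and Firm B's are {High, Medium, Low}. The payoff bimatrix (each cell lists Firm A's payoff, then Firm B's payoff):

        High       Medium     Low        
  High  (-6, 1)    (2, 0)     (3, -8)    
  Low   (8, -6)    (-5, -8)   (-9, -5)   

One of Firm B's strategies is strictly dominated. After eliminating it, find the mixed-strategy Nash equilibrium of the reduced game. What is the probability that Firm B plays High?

Firm B's strategy Medium is strictly dominated by High: 1 > 0 and -6 > -8. Eliminate Medium.
Firm B's mix must leave Firm A indifferent between High and Low.
  Firm A's payoff from High: q·(-6) + (1−q)·3 = -9q + 3
  Firm A's payoff from Low: q·8 + (1−q)·(-9) = 17q - 9
  -9q + 3 = 17q - 9  ⇒  -26q = -12  ⇒  q = 6/13.

q = 6/13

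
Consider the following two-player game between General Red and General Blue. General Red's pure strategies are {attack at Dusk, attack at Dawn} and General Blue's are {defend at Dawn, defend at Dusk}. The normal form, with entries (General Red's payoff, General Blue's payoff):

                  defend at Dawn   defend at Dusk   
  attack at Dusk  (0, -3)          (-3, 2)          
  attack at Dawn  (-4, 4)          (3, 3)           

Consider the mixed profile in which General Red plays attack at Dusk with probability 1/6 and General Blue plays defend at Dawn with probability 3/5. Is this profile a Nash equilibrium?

Yes

Check General Blue's indifference given General Red's mix p = 1/6:
  payoff from defend at Dawn = 17/6; payoff from defend at Dusk = 17/6 — equal.
Check General Red's indifference given General Blue's mix q = 3/5:
  payoff from attack at Dusk = -6/5; payoff from attack at Dawn = -6/5 — equal.
Both players are indifferent, so neither can profitably deviate.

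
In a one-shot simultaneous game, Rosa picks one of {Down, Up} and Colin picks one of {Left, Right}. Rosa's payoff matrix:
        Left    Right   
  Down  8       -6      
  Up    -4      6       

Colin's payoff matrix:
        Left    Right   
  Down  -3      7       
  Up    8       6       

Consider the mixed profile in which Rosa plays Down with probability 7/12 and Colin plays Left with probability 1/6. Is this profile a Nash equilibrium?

No

Given Rosa's mix p = 7/12, Colin's payoff from Left is 19/12 but from Right is 79/12. Colin strictly prefers Right, so Colin would not mix.
So the proposed profile is not a Nash equilibrium.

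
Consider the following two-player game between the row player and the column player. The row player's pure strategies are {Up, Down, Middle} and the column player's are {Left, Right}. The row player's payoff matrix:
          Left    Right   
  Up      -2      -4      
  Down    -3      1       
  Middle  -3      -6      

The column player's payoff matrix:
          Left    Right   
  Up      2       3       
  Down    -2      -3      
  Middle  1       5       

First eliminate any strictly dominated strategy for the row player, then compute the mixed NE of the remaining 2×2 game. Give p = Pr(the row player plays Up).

p = 1/2

The row player's strategy Middle is strictly dominated by Up: -2 > -3 and -4 > -6. Eliminate Middle.
Set the column player's expected payoff from Left equal to that from Right:
  the column player's payoff from Left: p·2 + (1−p)·(-2) = 4p - 2
  the column player's payoff from Right: p·3 + (1−p)·(-3) = 6p - 3
  4p - 2 = 6p - 3  ⇒  -2p = -1  ⇒  p = 1/2.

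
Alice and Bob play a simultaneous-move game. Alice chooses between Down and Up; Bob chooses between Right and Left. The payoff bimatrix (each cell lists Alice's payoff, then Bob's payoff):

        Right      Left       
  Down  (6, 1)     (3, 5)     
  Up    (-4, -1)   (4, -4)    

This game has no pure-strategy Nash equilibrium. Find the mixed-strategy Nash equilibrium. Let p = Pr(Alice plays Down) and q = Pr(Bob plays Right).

In a mixed equilibrium Bob is indifferent between Right and Left; this condition fixes p.
  Bob's payoff from Right: p·1 + (1−p)·(-1) = 2p - 1
  Bob's payoff from Left: p·5 + (1−p)·(-4) = 9p - 4
  2p - 1 = 9p - 4  ⇒  -7p = -3  ⇒  p = 3/7.
Alice's indifference between Down and Up determines Bob's mixing probability q:
  Alice's expected payoff from Down: q·6 + (1−q)·3 = 3q + 3
  Alice's expected payoff from Up: q·(-4) + (1−q)·4 = -8q + 4
  3q + 3 = -8q + 4  ⇒  11q = 1  ⇒  q = 1/11.

p = 3/7, q = 1/11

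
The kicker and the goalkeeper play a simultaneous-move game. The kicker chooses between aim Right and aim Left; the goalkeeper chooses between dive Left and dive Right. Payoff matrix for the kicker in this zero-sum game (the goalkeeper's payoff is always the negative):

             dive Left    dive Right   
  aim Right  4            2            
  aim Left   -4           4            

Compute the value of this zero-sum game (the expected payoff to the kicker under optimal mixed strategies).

The kicker's indifference between aim Right and aim Left determines the goalkeeper's mixing probability q:
  the kicker's payoff to aim Right: q·4 + (1−q)·2 = 2q + 2
  the kicker's payoff to aim Left: q·(-4) + (1−q)·4 = -8q + 4
  2q + 2 = -8q + 4  ⇒  10q = 2  ⇒  q = 1/5.
The value is the kicker's expected payoff against this mix (using aim Right): (1/5)·4 + (4/5)·2 = 12/5.

v = 12/5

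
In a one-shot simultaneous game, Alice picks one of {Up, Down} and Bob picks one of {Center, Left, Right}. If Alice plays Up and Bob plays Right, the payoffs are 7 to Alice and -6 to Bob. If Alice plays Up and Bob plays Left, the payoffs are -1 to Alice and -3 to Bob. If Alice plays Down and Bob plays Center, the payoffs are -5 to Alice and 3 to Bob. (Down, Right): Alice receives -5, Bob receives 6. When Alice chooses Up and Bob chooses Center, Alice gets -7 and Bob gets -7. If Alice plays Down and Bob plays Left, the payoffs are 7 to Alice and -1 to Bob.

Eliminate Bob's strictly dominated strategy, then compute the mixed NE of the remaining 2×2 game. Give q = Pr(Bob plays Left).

q = 3/5

Bob's strategy Center is strictly dominated by Right: -6 > -7 and 6 > 3. Eliminate Center.
Alice's indifference between Up and Down determines Bob's mixing probability q:
  Alice's payoff to Up: q·(-1) + (1−q)·7 = -8q + 7
  Alice's payoff to Down: q·7 + (1−q)·(-5) = 12q - 5
  -8q + 7 = 12q - 5  ⇒  -20q = -12  ⇒  q = 3/5.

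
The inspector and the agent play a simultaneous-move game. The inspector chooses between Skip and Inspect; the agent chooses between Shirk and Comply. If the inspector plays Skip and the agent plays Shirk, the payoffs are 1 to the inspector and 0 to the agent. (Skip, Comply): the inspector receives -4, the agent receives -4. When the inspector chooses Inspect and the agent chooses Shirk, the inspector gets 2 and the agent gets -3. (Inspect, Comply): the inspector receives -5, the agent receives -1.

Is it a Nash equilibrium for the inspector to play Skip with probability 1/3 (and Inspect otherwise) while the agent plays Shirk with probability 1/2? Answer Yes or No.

Yes

Check the agent's indifference given the inspector's mix p = 1/3:
  payoff from Shirk = -2; payoff from Comply = -2 — equal.
Check the inspector's indifference given the agent's mix q = 1/2:
  payoff from Skip = -3/2; payoff from Inspect = -3/2 — equal.
Both players are indifferent, so neither can profitably deviate.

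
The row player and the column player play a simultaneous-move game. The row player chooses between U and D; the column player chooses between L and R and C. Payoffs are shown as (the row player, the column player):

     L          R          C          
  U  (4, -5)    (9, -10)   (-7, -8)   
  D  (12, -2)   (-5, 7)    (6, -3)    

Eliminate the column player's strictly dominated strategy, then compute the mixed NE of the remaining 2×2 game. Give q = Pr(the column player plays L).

The column player's strategy C is strictly dominated by L: -5 > -8 and -2 > -3. Eliminate C.
The column player's mix must leave the row player indifferent between U and D.
  the row player's expected payoff from U: q·4 + (1−q)·9 = -5q + 9
  the row player's expected payoff from D: q·12 + (1−q)·(-5) = 17q - 5
  -5q + 9 = 17q - 5  ⇒  -22q = -14  ⇒  q = 7/11.

q = 7/11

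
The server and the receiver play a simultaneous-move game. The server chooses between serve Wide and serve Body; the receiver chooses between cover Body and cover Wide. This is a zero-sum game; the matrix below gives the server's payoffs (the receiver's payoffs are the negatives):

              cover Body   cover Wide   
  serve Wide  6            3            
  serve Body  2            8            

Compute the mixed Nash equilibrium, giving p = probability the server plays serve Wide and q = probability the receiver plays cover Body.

p = 2/3, q = 5/9

The server's mix must leave the receiver indifferent between cover Body and cover Wide.
  the receiver's payoff to cover Body: p·(-6) + (1−p)·(-2) = -4p - 2
  the receiver's payoff to cover Wide: p·(-3) + (1−p)·(-8) = 5p - 8
  -4p - 2 = 5p - 8  ⇒  -9p = -6  ⇒  p = 2/3.
In a mixed equilibrium the server is indifferent between serve Wide and serve Body; this condition fixes q.
  the server's payoff to serve Wide: q·6 + (1−q)·3 = 3q + 3
  the server's payoff to serve Body: q·2 + (1−q)·8 = -6q + 8
  3q + 3 = -6q + 8  ⇒  9q = 5  ⇒  q = 5/9.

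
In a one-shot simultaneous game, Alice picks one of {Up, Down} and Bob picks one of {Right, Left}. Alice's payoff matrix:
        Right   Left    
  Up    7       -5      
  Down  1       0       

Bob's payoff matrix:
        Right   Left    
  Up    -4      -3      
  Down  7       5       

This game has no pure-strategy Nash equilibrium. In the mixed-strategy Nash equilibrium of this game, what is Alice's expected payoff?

In a mixed equilibrium Alice is indifferent between Up and Down; this condition fixes q.
  Alice's expected payoff from Up: q·7 + (1−q)·(-5) = 12q - 5
  Alice's expected payoff from Down: q·1 + (1−q)·0 = q
  12q - 5 = q  ⇒  11q = 5  ⇒  q = 5/11.
At equilibrium Alice is indifferent across rows, so Alice's payoff equals the payoff from Up: (5/11)·7 + (6/11)·(-5) = 5/11.

5/11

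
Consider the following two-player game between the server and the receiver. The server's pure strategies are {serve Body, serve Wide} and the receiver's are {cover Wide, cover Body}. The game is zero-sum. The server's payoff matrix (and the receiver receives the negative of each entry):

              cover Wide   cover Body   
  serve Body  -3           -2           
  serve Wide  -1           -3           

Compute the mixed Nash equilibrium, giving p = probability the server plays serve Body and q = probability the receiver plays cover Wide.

p = 2/3, q = 1/3

The server's mix must leave the receiver indifferent between cover Wide and cover Body.
  the receiver's payoff to cover Wide: p·3 + (1−p)·1 = 2p + 1
  the receiver's payoff to cover Body: p·2 + (1−p)·3 = -p + 3
  2p + 1 = -p + 3  ⇒  3p = 2  ⇒  p = 2/3.
For the server to be willing to mix, the server must be indifferent between serve Body and serve Wide, which pins down the receiver's mix.
  the server's payoff to serve Body: q·(-3) + (1−q)·(-2) = -q - 2
  the server's payoff to serve Wide: q·(-1) + (1−q)·(-3) = 2q - 3
  -q - 2 = 2q - 3  ⇒  -3q = -1  ⇒  q = 1/3.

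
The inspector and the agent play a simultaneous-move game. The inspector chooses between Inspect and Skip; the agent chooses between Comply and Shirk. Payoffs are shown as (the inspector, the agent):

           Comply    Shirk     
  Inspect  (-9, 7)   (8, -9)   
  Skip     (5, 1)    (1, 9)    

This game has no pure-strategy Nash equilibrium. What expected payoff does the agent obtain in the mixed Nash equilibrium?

3

The agent's indifference between Comply and Shirk determines the inspector's mixing probability p:
  the agent's expected payoff from Comply: p·7 + (1−p)·1 = 6p + 1
  the agent's expected payoff from Shirk: p·(-9) + (1−p)·9 = -18p + 9
  6p + 1 = -18p + 9  ⇒  24p = 8  ⇒  p = 1/3.
At equilibrium the agent is indifferent across columns, so the agent's payoff equals the payoff from Comply: (1/3)·7 + (2/3)·1 = 3.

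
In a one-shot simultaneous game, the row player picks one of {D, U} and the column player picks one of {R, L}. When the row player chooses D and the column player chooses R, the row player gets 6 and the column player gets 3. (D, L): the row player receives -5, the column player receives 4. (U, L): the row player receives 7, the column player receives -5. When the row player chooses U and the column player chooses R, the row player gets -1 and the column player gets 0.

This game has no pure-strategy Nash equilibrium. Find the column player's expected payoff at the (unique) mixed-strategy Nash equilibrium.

5/2

The row player's mix must leave the column player indifferent between R and L.
  the column player's payoff to R: p·3 + (1−p)·0 = 3p
  the column player's payoff to L: p·4 + (1−p)·(-5) = 9p - 5
  3p = 9p - 5  ⇒  -6p = -5  ⇒  p = 5/6.
At equilibrium the column player is indifferent across columns, so the column player's payoff equals the payoff from R: (5/6)·3 + (1/6)·0 = 5/2.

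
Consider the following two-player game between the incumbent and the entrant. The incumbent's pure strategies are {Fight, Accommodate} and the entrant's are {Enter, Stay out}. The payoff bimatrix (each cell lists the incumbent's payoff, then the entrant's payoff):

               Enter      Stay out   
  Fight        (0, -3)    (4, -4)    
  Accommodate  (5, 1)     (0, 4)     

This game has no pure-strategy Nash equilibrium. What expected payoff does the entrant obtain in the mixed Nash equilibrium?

-2

The incumbent's mix must leave the entrant indifferent between Enter and Stay out.
  the entrant's payoff from Enter: p·(-3) + (1−p)·1 = -4p + 1
  the entrant's payoff from Stay out: p·(-4) + (1−p)·4 = -8p + 4
  -4p + 1 = -8p + 4  ⇒  4p = 3  ⇒  p = 3/4.
At equilibrium the entrant is indifferent across columns, so the entrant's payoff equals the payoff from Enter: (3/4)·(-3) + (1/4)·1 = -2.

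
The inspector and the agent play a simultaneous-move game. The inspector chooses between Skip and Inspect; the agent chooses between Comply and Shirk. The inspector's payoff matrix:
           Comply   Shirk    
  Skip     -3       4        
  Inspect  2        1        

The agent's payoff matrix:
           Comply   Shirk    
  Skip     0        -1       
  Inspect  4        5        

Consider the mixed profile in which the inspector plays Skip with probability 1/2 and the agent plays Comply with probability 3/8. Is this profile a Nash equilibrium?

Yes

Check the agent's indifference given the inspector's mix p = 1/2:
  payoff from Comply = 2; payoff from Shirk = 2 — equal.
Check the inspector's indifference given the agent's mix q = 3/8:
  payoff from Skip = 11/8; payoff from Inspect = 11/8 — equal.
Both players are indifferent, so neither can profitably deviate.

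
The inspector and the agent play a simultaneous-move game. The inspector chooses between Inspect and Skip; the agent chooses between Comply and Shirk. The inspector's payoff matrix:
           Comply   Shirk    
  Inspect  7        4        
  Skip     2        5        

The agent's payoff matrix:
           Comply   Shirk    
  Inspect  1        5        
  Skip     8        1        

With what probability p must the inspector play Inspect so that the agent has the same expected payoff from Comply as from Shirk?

p = 7/11

For the agent to be willing to mix, the agent must be indifferent between Comply and Shirk, which pins down the inspector's mix.
  the agent's expected payoff from Comply: p·1 + (1−p)·8 = -7p + 8
  the agent's expected payoff from Shirk: p·5 + (1−p)·1 = 4p + 1
  -7p + 8 = 4p + 1  ⇒  -11p = -7  ⇒  p = 7/11.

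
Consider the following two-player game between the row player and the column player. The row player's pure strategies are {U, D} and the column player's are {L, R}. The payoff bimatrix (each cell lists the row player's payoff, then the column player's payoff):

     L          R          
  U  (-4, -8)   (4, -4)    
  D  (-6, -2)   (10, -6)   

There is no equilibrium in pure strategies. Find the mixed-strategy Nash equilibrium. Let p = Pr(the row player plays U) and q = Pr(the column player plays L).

For the column player to be willing to mix, the column player must be indifferent between L and R, which pins down the row player's mix.
  the column player's payoff to L: p·(-8) + (1−p)·(-2) = -6p - 2
  the column player's payoff to R: p·(-4) + (1−p)·(-6) = 2p - 6
  -6p - 2 = 2p - 6  ⇒  -8p = -4  ⇒  p = 1/2.
The column player's mix must leave the row player indifferent between U and D.
  the row player's payoff from U: q·(-4) + (1−q)·4 = -8q + 4
  the row player's payoff from D: q·(-6) + (1−q)·10 = -16q + 10
  -8q + 4 = -16q + 10  ⇒  8q = 6  ⇒  q = 3/4.

p = 1/2, q = 3/4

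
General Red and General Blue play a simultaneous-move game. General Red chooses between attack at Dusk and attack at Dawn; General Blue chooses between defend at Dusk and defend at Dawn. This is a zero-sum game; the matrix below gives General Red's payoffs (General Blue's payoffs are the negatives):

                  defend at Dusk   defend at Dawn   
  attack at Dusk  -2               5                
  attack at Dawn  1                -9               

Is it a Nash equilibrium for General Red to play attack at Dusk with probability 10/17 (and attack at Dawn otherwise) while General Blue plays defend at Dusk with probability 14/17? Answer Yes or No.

Yes

Check General Blue's indifference given General Red's mix p = 10/17:
  payoff from defend at Dusk = 13/17; payoff from defend at Dawn = 13/17 — equal.
Check General Red's indifference given General Blue's mix q = 14/17:
  payoff from attack at Dusk = -13/17; payoff from attack at Dawn = -13/17 — equal.
Both players are indifferent, so neither can profitably deviate.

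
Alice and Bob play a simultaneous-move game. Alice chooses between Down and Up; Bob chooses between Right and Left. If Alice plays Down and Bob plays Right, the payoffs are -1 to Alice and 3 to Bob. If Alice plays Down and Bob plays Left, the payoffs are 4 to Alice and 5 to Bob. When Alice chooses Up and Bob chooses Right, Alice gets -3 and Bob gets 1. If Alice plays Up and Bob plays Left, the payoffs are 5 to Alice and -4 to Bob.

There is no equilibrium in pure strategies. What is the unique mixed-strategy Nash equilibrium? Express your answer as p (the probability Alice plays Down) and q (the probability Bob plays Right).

Alice's mix must leave Bob indifferent between Right and Left.
  Bob's payoff from Right: p·3 + (1−p)·1 = 2p + 1
  Bob's payoff from Left: p·5 + (1−p)·(-4) = 9p - 4
  2p + 1 = 9p - 4  ⇒  -7p = -5  ⇒  p = 5/7.
Set Alice's expected payoff from Down equal to that from Up:
  Alice's payoff from Down: q·(-1) + (1−q)·4 = -5q + 4
  Alice's payoff from Up: q·(-3) + (1−q)·5 = -8q + 5
  -5q + 4 = -8q + 5  ⇒  3q = 1  ⇒  q = 1/3.

p = 5/7, q = 1/3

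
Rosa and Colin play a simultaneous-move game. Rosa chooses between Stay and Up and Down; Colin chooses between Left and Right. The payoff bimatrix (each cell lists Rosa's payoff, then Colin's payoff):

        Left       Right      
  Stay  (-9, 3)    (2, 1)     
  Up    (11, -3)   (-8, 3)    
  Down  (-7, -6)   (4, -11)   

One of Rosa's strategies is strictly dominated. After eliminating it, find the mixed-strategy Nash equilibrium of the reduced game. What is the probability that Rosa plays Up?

p = 5/11

Rosa's strategy Stay is strictly dominated by Down: -7 > -9 and 4 > 2. Eliminate Stay.
Set Colin's expected payoff from Left equal to that from Right:
  Colin's payoff to Left: p·(-3) + (1−p)·(-6) = 3p - 6
  Colin's payoff to Right: p·3 + (1−p)·(-11) = 14p - 11
  3p - 6 = 14p - 11  ⇒  -11p = -5  ⇒  p = 5/11.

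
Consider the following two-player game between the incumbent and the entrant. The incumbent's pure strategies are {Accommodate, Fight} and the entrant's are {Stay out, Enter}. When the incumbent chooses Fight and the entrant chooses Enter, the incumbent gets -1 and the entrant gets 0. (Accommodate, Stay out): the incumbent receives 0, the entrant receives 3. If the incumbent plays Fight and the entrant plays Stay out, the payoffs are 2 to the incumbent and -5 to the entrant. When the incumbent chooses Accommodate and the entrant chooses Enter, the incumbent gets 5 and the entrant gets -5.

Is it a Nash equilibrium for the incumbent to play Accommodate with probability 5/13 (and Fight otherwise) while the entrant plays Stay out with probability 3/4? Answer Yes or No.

Check the entrant's indifference given the incumbent's mix p = 5/13:
  payoff from Stay out = -25/13; payoff from Enter = -25/13 — equal.
Check the incumbent's indifference given the entrant's mix q = 3/4:
  payoff from Accommodate = 5/4; payoff from Fight = 5/4 — equal.
Both players are indifferent, so neither can profitably deviate.

Yes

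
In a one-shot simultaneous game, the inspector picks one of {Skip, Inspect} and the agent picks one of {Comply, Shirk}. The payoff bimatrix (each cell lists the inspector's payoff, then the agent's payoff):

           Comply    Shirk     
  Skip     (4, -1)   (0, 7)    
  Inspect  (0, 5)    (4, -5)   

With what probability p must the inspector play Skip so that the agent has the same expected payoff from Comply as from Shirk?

p = 5/9

For the agent to be willing to mix, the agent must be indifferent between Comply and Shirk, which pins down the inspector's mix.
  the agent's payoff to Comply: p·(-1) + (1−p)·5 = -6p + 5
  the agent's payoff to Shirk: p·7 + (1−p)·(-5) = 12p - 5
  -6p + 5 = 12p - 5  ⇒  -18p = -10  ⇒  p = 5/9.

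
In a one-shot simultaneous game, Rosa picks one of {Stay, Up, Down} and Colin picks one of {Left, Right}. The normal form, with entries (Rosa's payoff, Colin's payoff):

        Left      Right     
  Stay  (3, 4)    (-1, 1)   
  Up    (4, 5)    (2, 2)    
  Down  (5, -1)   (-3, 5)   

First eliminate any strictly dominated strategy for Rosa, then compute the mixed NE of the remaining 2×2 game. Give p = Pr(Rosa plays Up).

Rosa's strategy Stay is strictly dominated by Up: 4 > 3 and 2 > -1. Eliminate Stay.
Rosa's mix must leave Colin indifferent between Left and Right.
  Colin's expected payoff from Left: p·5 + (1−p)·(-1) = 6p - 1
  Colin's expected payoff from Right: p·2 + (1−p)·5 = -3p + 5
  6p - 1 = -3p + 5  ⇒  9p = 6  ⇒  p = 2/3.

p = 2/3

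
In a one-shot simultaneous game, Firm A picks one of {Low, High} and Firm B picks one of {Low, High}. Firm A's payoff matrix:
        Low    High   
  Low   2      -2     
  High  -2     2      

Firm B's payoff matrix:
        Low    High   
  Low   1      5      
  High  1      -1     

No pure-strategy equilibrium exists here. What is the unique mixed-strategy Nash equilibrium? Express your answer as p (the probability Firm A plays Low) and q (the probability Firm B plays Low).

p = 1/3, q = 1/2

Firm A's mix must leave Firm B indifferent between Low and High.
  Firm B's payoff to Low: p·1 + (1−p)·1 = 1
  Firm B's payoff to High: p·5 + (1−p)·(-1) = 6p - 1
  1 = 6p - 1  ⇒  -6p = -2  ⇒  p = 1/3.
Set Firm A's expected payoff from Low equal to that from High:
  Firm A's expected payoff from Low: q·2 + (1−q)·(-2) = 4q - 2
  Firm A's expected payoff from High: q·(-2) + (1−q)·2 = -4q + 2
  4q - 2 = -4q + 2  ⇒  8q = 4  ⇒  q = 1/2.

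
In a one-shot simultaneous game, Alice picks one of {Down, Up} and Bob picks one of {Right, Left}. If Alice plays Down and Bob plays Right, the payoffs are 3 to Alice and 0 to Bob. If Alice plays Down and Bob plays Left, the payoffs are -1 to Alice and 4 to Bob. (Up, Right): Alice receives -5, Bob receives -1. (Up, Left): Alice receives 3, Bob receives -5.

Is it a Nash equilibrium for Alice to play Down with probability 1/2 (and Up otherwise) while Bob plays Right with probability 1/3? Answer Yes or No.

Check Bob's indifference given Alice's mix p = 1/2:
  payoff from Right = -1/2; payoff from Left = -1/2 — equal.
Check Alice's indifference given Bob's mix q = 1/3:
  payoff from Down = 1/3; payoff from Up = 1/3 — equal.
Both players are indifferent, so neither can profitably deviate.

Yes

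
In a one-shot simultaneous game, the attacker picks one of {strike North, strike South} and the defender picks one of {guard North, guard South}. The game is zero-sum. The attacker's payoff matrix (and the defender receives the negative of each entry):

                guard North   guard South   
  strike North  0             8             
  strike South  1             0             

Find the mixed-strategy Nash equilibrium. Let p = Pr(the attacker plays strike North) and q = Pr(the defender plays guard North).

Set the defender's expected payoff from guard North equal to that from guard South:
  the defender's payoff from guard North: p·0 + (1−p)·(-1) = p - 1
  the defender's payoff from guard South: p·(-8) + (1−p)·0 = -8p
  p - 1 = -8p  ⇒  9p = 1  ⇒  p = 1/9.
The attacker's indifference between strike North and strike South determines the defender's mixing probability q:
  the attacker's payoff from strike North: q·0 + (1−q)·8 = -8q + 8
  the attacker's payoff from strike South: q·1 + (1−q)·0 = q
  -8q + 8 = q  ⇒  -9q = -8  ⇒  q = 8/9.

p = 1/9, q = 8/9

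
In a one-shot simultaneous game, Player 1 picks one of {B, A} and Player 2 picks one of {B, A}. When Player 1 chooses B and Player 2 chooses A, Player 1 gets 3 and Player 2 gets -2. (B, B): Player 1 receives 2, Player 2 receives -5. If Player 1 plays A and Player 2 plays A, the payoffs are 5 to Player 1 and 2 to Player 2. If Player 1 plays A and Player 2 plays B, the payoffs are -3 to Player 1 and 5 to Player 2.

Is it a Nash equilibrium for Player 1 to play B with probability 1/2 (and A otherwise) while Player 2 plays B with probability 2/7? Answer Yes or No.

Check Player 2's indifference given Player 1's mix p = 1/2:
  payoff from B = 0; payoff from A = 0 — equal.
Check Player 1's indifference given Player 2's mix q = 2/7:
  payoff from B = 19/7; payoff from A = 19/7 — equal.
Both players are indifferent, so neither can profitably deviate.

Yes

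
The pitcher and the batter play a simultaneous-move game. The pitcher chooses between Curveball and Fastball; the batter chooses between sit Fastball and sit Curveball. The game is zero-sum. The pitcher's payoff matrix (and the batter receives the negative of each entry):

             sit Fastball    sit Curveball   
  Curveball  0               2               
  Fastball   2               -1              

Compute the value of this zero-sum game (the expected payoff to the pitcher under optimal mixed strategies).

v = 4/5

The pitcher's indifference between Curveball and Fastball determines the batter's mixing probability q:
  the pitcher's expected payoff from Curveball: q·0 + (1−q)·2 = -2q + 2
  the pitcher's expected payoff from Fastball: q·2 + (1−q)·(-1) = 3q - 1
  -2q + 2 = 3q - 1  ⇒  -5q = -3  ⇒  q = 3/5.
The value is the pitcher's expected payoff against this mix (using Curveball): (3/5)·0 + (2/5)·2 = 4/5.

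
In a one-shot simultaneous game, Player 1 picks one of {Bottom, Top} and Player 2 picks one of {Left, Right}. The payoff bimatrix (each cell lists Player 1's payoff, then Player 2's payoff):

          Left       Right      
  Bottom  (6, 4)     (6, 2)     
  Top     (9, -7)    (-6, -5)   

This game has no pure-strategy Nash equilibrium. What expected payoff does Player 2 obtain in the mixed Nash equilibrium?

-3/2

Player 2's indifference between Left and Right determines Player 1's mixing probability p:
  Player 2's payoff to Left: p·4 + (1−p)·(-7) = 11p - 7
  Player 2's payoff to Right: p·2 + (1−p)·(-5) = 7p - 5
  11p - 7 = 7p - 5  ⇒  4p = 2  ⇒  p = 1/2.
At equilibrium Player 2 is indifferent across columns, so Player 2's payoff equals the payoff from Left: (1/2)·4 + (1/2)·(-7) = -3/2.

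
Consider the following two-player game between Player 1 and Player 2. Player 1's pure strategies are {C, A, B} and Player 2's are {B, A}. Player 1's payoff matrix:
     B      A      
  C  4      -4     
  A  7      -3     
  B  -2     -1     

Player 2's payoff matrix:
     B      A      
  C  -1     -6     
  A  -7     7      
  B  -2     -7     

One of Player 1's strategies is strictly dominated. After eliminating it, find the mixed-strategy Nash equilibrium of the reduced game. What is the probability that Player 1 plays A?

p = 5/19

Player 1's strategy C is strictly dominated by A: 7 > 4 and -3 > -4. Eliminate C.
Set Player 2's expected payoff from B equal to that from A:
  Player 2's payoff to B: p·(-7) + (1−p)·(-2) = -5p - 2
  Player 2's payoff to A: p·7 + (1−p)·(-7) = 14p - 7
  -5p - 2 = 14p - 7  ⇒  -19p = -5  ⇒  p = 5/19.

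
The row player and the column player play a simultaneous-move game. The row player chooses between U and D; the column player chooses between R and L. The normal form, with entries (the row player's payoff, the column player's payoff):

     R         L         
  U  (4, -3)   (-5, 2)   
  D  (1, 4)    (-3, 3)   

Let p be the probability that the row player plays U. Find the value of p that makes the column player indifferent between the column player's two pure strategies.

p = 1/6

The row player's mix must leave the column player indifferent between R and L.
  the column player's payoff from R: p·(-3) + (1−p)·4 = -7p + 4
  the column player's payoff from L: p·2 + (1−p)·3 = -p + 3
  -7p + 4 = -p + 3  ⇒  -6p = -1  ⇒  p = 1/6.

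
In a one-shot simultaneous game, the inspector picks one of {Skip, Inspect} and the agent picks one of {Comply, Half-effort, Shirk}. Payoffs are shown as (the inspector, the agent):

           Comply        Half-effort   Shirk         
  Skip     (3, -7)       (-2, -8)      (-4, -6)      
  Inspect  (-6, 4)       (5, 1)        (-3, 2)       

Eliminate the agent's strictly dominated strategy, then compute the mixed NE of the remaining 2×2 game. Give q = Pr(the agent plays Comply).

q = 1/10

The agent's strategy Half-effort is strictly dominated by Comply: -7 > -8 and 4 > 1. Eliminate Half-effort.
The agent's mix must leave the inspector indifferent between Skip and Inspect.
  the inspector's payoff to Skip: q·3 + (1−q)·(-4) = 7q - 4
  the inspector's payoff to Inspect: q·(-6) + (1−q)·(-3) = -3q - 3
  7q - 4 = -3q - 3  ⇒  10q = 1  ⇒  q = 1/10.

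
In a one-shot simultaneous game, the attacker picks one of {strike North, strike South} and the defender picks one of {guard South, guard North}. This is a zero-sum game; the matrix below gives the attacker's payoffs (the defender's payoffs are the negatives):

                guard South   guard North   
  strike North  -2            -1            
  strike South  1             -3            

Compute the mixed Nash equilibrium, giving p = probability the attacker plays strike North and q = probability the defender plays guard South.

p = 4/5, q = 2/5

The attacker's mix must leave the defender indifferent between guard South and guard North.
  the defender's payoff from guard South: p·2 + (1−p)·(-1) = 3p - 1
  the defender's payoff from guard North: p·1 + (1−p)·3 = -2p + 3
  3p - 1 = -2p + 3  ⇒  5p = 4  ⇒  p = 4/5.
In a mixed equilibrium the attacker is indifferent between strike North and strike South; this condition fixes q.
  the attacker's payoff from strike North: q·(-2) + (1−q)·(-1) = -q - 1
  the attacker's payoff from strike South: q·1 + (1−q)·(-3) = 4q - 3
  -q - 1 = 4q - 3  ⇒  -5q = -2  ⇒  q = 2/5.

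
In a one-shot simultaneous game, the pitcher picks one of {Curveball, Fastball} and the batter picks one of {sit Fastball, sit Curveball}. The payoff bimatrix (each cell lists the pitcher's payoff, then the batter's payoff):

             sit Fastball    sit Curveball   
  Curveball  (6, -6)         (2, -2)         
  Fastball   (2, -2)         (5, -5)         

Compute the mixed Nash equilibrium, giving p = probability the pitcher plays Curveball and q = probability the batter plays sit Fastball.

p = 3/7, q = 3/7

The pitcher's mix must leave the batter indifferent between sit Fastball and sit Curveball.
  the batter's payoff to sit Fastball: p·(-6) + (1−p)·(-2) = -4p - 2
  the batter's payoff to sit Curveball: p·(-2) + (1−p)·(-5) = 3p - 5
  -4p - 2 = 3p - 5  ⇒  -7p = -3  ⇒  p = 3/7.
In a mixed equilibrium the pitcher is indifferent between Curveball and Fastball; this condition fixes q.
  the pitcher's payoff from Curveball: q·6 + (1−q)·2 = 4q + 2
  the pitcher's payoff from Fastball: q·2 + (1−q)·5 = -3q + 5
  4q + 2 = -3q + 5  ⇒  7q = 3  ⇒  q = 3/7.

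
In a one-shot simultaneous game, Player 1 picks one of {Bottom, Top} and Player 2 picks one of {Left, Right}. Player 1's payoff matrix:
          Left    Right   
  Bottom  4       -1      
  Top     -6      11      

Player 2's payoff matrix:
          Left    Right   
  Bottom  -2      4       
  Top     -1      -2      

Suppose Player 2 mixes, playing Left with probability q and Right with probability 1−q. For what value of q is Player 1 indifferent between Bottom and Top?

q = 6/11

Player 2's mix must leave Player 1 indifferent between Bottom and Top.
  Player 1's payoff from Bottom: q·4 + (1−q)·(-1) = 5q - 1
  Player 1's payoff from Top: q·(-6) + (1−q)·11 = -17q + 11
  5q - 1 = -17q + 11  ⇒  22q = 12  ⇒  q = 6/11.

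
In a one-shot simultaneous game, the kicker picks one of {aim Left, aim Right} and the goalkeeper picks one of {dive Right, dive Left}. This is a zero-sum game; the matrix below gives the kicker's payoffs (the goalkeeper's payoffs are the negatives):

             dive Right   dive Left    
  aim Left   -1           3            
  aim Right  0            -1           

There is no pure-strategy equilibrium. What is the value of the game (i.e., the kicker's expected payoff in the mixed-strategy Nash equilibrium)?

v = -1/5

The goalkeeper's mix must leave the kicker indifferent between aim Left and aim Right.
  the kicker's payoff to aim Left: q·(-1) + (1−q)·3 = -4q + 3
  the kicker's payoff to aim Right: q·0 + (1−q)·(-1) = q - 1
  -4q + 3 = q - 1  ⇒  -5q = -4  ⇒  q = 4/5.
The value is the kicker's expected payoff against this mix (using aim Left): (4/5)·(-1) + (1/5)·3 = -1/5.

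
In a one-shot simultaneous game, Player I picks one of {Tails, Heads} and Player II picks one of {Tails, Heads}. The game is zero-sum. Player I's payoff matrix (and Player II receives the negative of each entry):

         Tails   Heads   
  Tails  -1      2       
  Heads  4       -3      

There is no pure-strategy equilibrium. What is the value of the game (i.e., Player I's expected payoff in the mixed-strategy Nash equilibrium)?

In a mixed equilibrium Player I is indifferent between Tails and Heads; this condition fixes q.
  Player I's expected payoff from Tails: q·(-1) + (1−q)·2 = -3q + 2
  Player I's expected payoff from Heads: q·4 + (1−q)·(-3) = 7q - 3
  -3q + 2 = 7q - 3  ⇒  -10q = -5  ⇒  q = 1/2.
The value is Player I's expected payoff against this mix (using Tails): (1/2)·(-1) + (1/2)·2 = 1/2.

v = 1/2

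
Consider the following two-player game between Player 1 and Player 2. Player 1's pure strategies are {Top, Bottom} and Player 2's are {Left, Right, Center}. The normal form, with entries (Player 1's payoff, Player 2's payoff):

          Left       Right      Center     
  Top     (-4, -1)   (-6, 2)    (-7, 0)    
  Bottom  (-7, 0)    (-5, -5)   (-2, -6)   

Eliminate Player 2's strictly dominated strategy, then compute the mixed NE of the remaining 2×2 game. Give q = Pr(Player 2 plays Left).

Player 2's strategy Center is strictly dominated by Right: 2 > 0 and -5 > -6. Eliminate Center.
Set Player 1's expected payoff from Top equal to that from Bottom:
  Player 1's payoff to Top: q·(-4) + (1−q)·(-6) = 2q - 6
  Player 1's payoff to Bottom: q·(-7) + (1−q)·(-5) = -2q - 5
  2q - 6 = -2q - 5  ⇒  4q = 1  ⇒  q = 1/4.

q = 1/4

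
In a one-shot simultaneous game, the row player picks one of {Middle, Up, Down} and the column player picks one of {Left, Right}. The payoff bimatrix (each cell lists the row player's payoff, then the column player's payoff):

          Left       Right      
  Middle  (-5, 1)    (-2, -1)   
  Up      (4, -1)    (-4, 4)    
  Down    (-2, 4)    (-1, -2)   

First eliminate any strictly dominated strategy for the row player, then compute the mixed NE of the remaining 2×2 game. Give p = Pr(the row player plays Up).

p = 6/11

The row player's strategy Middle is strictly dominated by Down: -2 > -5 and -1 > -2. Eliminate Middle.
For the column player to be willing to mix, the column player must be indifferent between Left and Right, which pins down the row player's mix.
  the column player's payoff to Left: p·(-1) + (1−p)·4 = -5p + 4
  the column player's payoff to Right: p·4 + (1−p)·(-2) = 6p - 2
  -5p + 4 = 6p - 2  ⇒  -11p = -6  ⇒  p = 6/11.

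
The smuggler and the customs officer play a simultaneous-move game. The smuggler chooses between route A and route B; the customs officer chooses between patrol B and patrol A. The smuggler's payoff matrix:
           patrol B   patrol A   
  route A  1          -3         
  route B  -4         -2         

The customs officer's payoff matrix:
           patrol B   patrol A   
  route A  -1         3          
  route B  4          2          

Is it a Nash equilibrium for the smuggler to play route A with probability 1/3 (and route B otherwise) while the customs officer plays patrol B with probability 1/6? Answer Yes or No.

Yes

Check the customs officer's indifference given the smuggler's mix p = 1/3:
  payoff from patrol B = 7/3; payoff from patrol A = 7/3 — equal.
Check the smuggler's indifference given the customs officer's mix q = 1/6:
  payoff from route A = -7/3; payoff from route B = -7/3 — equal.
Both players are indifferent, so neither can profitably deviate.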